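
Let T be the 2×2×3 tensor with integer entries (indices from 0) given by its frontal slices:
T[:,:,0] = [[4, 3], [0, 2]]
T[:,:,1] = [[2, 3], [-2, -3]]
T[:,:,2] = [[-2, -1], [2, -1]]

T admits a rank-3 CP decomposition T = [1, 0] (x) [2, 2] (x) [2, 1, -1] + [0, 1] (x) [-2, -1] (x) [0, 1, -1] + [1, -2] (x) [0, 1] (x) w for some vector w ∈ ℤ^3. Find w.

Subtract the known terms from T to get the rank-1 residual R = [1, -2] (x) [0, 1] (x) w, so R[i,j,k] = a[i]·b[j]·w[k]. Pick indices with nonzero a[0]·b[1] = (1)·(1) = 1. Only the fibre through (0,1,·) is needed: R[0,1,:] = T[0,1,:] − Σₗ aₗ[0]bₗ[1]cₗ = [3, 3, -1] − (1)·(2)·[2, 1, -1] − (0)·(-1)·[0, 1, -1] = [-1, 1, 1]. Then w[k] = R[0,1,k] / 1 for each k, giving w = [-1, 1, 1] / 1 = [-1, 1, 1].

w = [-1, 1, 1]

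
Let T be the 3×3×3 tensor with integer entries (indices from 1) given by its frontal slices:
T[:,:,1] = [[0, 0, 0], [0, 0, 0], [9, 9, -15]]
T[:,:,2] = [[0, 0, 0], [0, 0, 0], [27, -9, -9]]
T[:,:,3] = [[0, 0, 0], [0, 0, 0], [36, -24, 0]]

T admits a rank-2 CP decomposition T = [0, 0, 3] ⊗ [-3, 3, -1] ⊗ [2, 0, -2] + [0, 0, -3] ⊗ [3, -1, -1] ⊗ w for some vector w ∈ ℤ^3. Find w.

Subtract the known terms from T to get the rank-1 residual R = [0, 0, -3] ⊗ [3, -1, -1] ⊗ w, so R[i,j,k] = a[i]·b[j]·w[k]. Pick indices with nonzero a[3]·b[1] = (-3)·(3) = -9. Only the fibre through (3,1,·) is needed: R[3,1,:] = T[3,1,:] − Σₗ aₗ[3]bₗ[1]cₗ = [9, 27, 36] − (3)·(-3)·[2, 0, -2] = [27, 27, 18]. Then w[k] = R[3,1,k] / -9 for each k, giving w = [27, 27, 18] / -9 = [-3, -3, -2].

w = [-3, -3, -2]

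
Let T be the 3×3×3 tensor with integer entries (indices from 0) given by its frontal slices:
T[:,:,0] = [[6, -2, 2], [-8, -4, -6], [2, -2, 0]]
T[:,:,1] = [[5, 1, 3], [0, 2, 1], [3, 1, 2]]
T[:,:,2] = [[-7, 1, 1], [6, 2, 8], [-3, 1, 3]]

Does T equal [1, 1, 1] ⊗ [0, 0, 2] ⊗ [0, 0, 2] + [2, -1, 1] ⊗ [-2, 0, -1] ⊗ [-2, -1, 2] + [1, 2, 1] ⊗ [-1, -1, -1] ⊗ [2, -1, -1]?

Reconstruct entrywise from the claimed factors. For example, T[2,0,2] = -3 and Σₗ aₗ[2]bₗ[0]cₗ[2] = (1)·(0)·(2) + (1)·(-2)·(2) + (1)·(-1)·(-1) = -3; checking all 27 entries, every one matches. The claim holds.

Yes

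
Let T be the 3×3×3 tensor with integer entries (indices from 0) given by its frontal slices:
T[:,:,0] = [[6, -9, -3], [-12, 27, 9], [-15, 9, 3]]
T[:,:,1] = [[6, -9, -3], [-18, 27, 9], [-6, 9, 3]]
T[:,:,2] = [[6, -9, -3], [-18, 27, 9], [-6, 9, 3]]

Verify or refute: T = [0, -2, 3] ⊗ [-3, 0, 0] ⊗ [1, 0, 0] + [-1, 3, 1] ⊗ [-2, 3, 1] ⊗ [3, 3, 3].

Yes

Reconstruct entrywise from the claimed factors. For example, T[2,2,0] = 3 and Σₗ aₗ[2]bₗ[2]cₗ[0] = (3)·(0)·(1) + (1)·(1)·(3) = 3; checking all 27 entries, every one matches. The claim holds.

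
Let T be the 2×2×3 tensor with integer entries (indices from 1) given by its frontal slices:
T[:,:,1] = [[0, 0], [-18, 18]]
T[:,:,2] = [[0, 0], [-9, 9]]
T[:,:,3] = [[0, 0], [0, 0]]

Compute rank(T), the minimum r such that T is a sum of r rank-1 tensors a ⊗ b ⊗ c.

1

Lower bound: T ≠ 0 (e.g. T[2,1,1] = -18), so rank(T) ≥ 1.
Upper bound: the mode-1 fibre T[:,1,1] = [0, -18] gives a = [0, 1] (primitive direction); the mode-2 fibre T[2,:,1] = [-18, 18] gives b = [1, -1]; then c[k] = T[2,1,k] / (a[2]·b[1]) = [-18, -9, 0] / 1 = [-18, -9, 0].
Expanding [0, 1] ⊗ [1, -1] ⊗ [-18, -9, 0] reproduces all 12 entries of T, so T = [0, 1] ⊗ [1, -1] ⊗ [-18, -9, 0] and rank(T) ≤ 1.
These bounds meet, so rank(T) = 1.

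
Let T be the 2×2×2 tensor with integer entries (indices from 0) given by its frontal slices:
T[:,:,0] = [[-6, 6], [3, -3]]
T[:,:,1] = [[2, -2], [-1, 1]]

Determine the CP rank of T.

Lower bound: T ≠ 0 (e.g. T[0,0,0] = -6), so rank(T) ≥ 1.
Upper bound: the mode-1 fibre T[:,0,0] = [-6, 3] gives a = (2, -1) (primitive direction); the mode-2 fibre T[0,:,0] = [-6, 6] gives b = (1, -1); then c[k] = T[0,0,k] / (a[0]·b[0]) = [-6, 2] / 2 = (-3, 1).
Expanding (2, -1) ⊗ (1, -1) ⊗ (-3, 1) reproduces all 8 entries of T, so T = (2, -1) ⊗ (1, -1) ⊗ (-3, 1) and rank(T) ≤ 1.
These bounds meet, so rank(T) = 1.

1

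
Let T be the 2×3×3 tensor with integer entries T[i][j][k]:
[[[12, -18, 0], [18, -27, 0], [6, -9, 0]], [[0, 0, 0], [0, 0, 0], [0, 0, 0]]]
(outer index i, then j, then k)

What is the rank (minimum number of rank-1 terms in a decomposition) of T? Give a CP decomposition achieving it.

Lower bound: T ≠ 0 (e.g. T[0,0,0] = 12), so rank(T) ≥ 1.
Upper bound: if T = a (x) b (x) c then every fibre of T is a multiple of the corresponding factor, so read the factors off the fibres through the nonzero entry T[0,0,0] = 12.
The mode-1 fibre T[:,0,0] = [12, 0] gives a = [1, 0] (primitive direction); the mode-2 fibre T[0,:,0] = [12, 18, 6] gives b = [2, 3, 1]; then c[k] = T[0,0,k] / (a[0]·b[0]) = [12, -18, 0] / 2 = [6, -9, 0].
Expanding [1, 0] (x) [2, 3, 1] (x) [6, -9, 0] reproduces all 18 entries of T, so T = [1, 0] (x) [2, 3, 1] (x) [6, -9, 0] and rank(T) ≤ 1.
These bounds meet, so rank(T) = 1.

rank(T) = 1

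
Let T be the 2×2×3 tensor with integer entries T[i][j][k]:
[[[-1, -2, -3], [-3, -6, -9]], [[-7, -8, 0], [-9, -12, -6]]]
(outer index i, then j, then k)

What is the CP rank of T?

2

Lower bound: the mode-2 unfolding of T (rows indexed by j, columns by (i,k) = (0,0), (0,1), (0,2), (1,0), (1,1), (1,2)) is [[-1, -2, -3, -7, -8, 0], [-3, -6, -9, -9, -12, -6]].
There the 2×2 minor on rows j ∈ {0, 1}, columns (i,k) ∈ {(0,0), (1,0)} is det [[-1, -7], [-3, -9]] = -12 ≠ 0, so this unfolding has rank ≥ 2; CP rank is at least every unfolding rank, so rank(T) ≥ 2. (Flattening ranks never certify an upper bound on CP rank; for that we must actually write T with 2 rank-1 terms.)
Upper bound — finding two terms. Write S_k = T[:,:,k] for the frontal slices: S₀ = [[-1, -3], [-7, -9]], S₁ = [[-2, -6], [-8, -12]], S₂ = [[-3, -9], [0, -6]].
If T = a₁ (x) b₁ (x) c₁ + a₂ (x) b₂ (x) c₂ then each S_k = c₁[k]·a₁b₁ᵀ + c₂[k]·a₂b₂ᵀ. S₀ and S₁ are linearly independent, so a₁b₁ᵀ and a₂b₂ᵀ must span the same plane of matrices: they are the rank-1 matrices of the form x·S₀ + y·S₁.
det(x·S₀ + y·S₁) is −12·x² − 36·xy − 24·y² = (-12)·(x + 2·y)(x + y), vanishing at (x:y) = (2:-1) and (1:-1).
M₁ = 2·S₀ − S₁ = [[0, 0], [-6, -6]] = (-6)·(0, 1)(1, 1)ᵀ and M₂ = S₀ − S₁ = [[1, 3], [1, 3]] = (1, 1)(1, 3)ᵀ, so take a₁ = (0, 1), b₁ = (1, 1), a₂ = (1, 1), b₂ = (1, 3).
Each slice is an integer combination of E₁ = a₁b₁ᵀ and E₂ = a₂b₂ᵀ: S₀ = −6·E₁ − E₂, S₁ = −6·E₁ − 2·E₂, S₂ = 3·E₁ − 3·E₂; reading off coefficients, c₁ = (-6, -6, 3) and c₂ = (-1, -2, -3).
Hence T = (0, 1) (x) (1, 1) (x) (-6, -6, 3) + (1, 1) (x) (1, 3) (x) (-1, -2, -3), so rank(T) ≤ 2.
These bounds meet, so rank(T) = 2.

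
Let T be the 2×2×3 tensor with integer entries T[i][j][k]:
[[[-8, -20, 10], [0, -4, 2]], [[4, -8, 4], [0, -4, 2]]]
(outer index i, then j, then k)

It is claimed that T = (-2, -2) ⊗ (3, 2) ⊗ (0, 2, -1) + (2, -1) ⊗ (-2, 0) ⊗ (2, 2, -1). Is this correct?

Reconstruct entry (0,1,1) from the claimed factors: Σₗ aₗ[0]bₗ[1]cₗ[1] = (-2)·(2)·(2) + (2)·(0)·(2) = -8, but T[0,1,1] = -4. The claim is false.

No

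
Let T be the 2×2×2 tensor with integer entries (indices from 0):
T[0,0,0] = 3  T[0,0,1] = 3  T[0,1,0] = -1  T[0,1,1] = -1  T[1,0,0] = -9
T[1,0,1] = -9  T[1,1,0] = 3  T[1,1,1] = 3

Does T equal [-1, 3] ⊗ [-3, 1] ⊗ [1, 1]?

Reconstruct entrywise from the claimed factors. For example, T[0,1,0] = -1 and Σₗ aₗ[0]bₗ[1]cₗ[0] = (-1)·(1)·(1) = -1; checking all 8 entries, every one matches. The claim holds.

Yes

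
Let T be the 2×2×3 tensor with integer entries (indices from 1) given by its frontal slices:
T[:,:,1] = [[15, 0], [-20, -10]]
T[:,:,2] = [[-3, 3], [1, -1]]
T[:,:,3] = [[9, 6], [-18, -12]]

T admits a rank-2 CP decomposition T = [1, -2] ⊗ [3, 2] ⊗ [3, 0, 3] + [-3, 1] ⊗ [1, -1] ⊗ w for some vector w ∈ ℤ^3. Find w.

w = [-2, 1, 0]

Subtract the known terms from T to get the rank-1 residual R = [-3, 1] ⊗ [1, -1] ⊗ w, so R[i,j,k] = a[i]·b[j]·w[k]. Pick indices with nonzero a[1]·b[1] = (-3)·(1) = -3. Only the fibre through (1,1,·) is needed: R[1,1,:] = T[1,1,:] − Σₗ aₗ[1]bₗ[1]cₗ = [15, -3, 9] − (1)·(3)·[3, 0, 3] = [6, -3, 0]. Then w[k] = R[1,1,k] / -3 for each k, giving w = [6, -3, 0] / -3 = [-2, 1, 0].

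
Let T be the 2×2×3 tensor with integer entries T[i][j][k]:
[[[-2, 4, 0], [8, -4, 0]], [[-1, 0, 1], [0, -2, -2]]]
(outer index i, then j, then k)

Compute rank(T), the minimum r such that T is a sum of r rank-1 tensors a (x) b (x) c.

3

Lower bound: the mode-3 unfolding of T (rows indexed by k, columns by (i,j) = (0,0), (0,1), (1,0), (1,1)) is [[-2, 8, -1, 0], [4, -4, 0, -2], [0, 0, 1, -2]].
There the 3×3 minor on rows k ∈ {0, 1, 2}, columns (i,j) ∈ {(0,0), (0,1), (1,0)} is det [[-2, 8, -1], [4, -4, 0], [0, 0, 1]] = -24 ≠ 0, so this unfolding has rank ≥ 3; CP rank is at least every unfolding rank, so rank(T) ≥ 3. (This is only a lower bound: in general the CP rank may exceed every unfolding rank, so we still need to exhibit 3 rank-1 terms summing to T.)
Upper bound: T is a sum of 3 rank-1 terms, T = [1, 0] (x) [1, -2] (x) [-4, 4, 2] + [2, -1] (x) [1, -2] (x) [0, -1, -1] + [2, -1] (x) [1, 0] (x) [1, 1, 0] (one valid choice — decompositions are not unique — normalised so each a, b is primitive with positive first nonzero entry; check it by expanding all entries), so rank(T) ≤ 3.
These bounds meet, so rank(T) = 3.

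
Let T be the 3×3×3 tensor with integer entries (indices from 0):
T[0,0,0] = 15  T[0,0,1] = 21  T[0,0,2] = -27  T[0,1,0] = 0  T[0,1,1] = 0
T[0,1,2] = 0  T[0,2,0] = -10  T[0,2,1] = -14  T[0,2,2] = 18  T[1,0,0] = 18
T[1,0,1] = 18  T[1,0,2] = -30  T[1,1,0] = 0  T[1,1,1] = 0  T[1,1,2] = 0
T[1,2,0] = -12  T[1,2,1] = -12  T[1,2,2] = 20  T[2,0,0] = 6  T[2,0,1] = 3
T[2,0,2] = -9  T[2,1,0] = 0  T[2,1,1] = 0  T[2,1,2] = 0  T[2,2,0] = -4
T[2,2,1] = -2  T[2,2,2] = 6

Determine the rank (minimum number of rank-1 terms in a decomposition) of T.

Lower bound: the mode-1 unfolding of T (rows indexed by i, columns by (j,k) = (0,0), (0,1), (0,2), (1,0), (1,1), (1,2), (2,0), (2,1), (2,2)) is [[15, 21, -27, 0, 0, 0, -10, -14, 18], [18, 18, -30, 0, 0, 0, -12, -12, 20], [6, 3, -9, 0, 0, 0, -4, -2, 6]].
There the 2×2 minor on rows i ∈ {0, 1}, columns (j,k) ∈ {(0,0), (0,1)} is det [[15, 21], [18, 18]] = -108 ≠ 0, so this unfolding has rank ≥ 2; CP rank is at least every unfolding rank, so rank(T) ≥ 2. (Unfolding ranks only ever bound the CP rank from below — rank(T) can be strictly larger than all of them — so the matching upper bound has to come from an explicit 2-term decomposition.)
Upper bound — finding two terms. Every mode-2 slice of T is a multiple of one matrix: T[:,j,:] = b[j]·M with b = (3, 0, -2) and M = [[5, 7, -9], [6, 6, -10], [2, 1, -3]] (rows indexed by i, columns by k). So it suffices to write M as a sum of two rank-1 matrices.
The columns of M satisfy (column 1) = −4·(column 0) − 3·(column 2), so splitting by columns, M = (5, 6, 2)(1, -4, 0)ᵀ + (-9, -10, -3)(0, -3, 1)ᵀ.
Hence T = (5, 6, 2) ⊗ (3, 0, -2) ⊗ (1, -4, 0) + (-9, -10, -3) ⊗ (3, 0, -2) ⊗ (0, -3, 1), so rank(T) ≤ 2.
These bounds meet, so rank(T) = 2.

2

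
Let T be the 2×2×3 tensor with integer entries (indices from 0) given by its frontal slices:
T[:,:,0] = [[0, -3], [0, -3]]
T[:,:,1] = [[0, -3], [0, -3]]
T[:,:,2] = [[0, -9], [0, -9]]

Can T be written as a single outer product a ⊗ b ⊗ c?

Yes

If T = a ⊗ b ⊗ c then every fibre of T is a multiple of the corresponding factor, so read the factors off the fibres through the nonzero entry T[0,1,0] = -3.
The mode-1 fibre T[:,1,0] = [-3, -3] gives a = [1, 1] (primitive direction); the mode-2 fibre T[0,:,0] = [0, -3] gives b = [0, 1]; then c[k] = T[0,1,k] / (a[0]·b[1]) = [-3, -3, -9] / 1 = [-3, -3, -9].
Expanding [1, 1] ⊗ [0, 1] ⊗ [-3, -3, -9] reproduces all 12 entries of T, so T = [1, 1] ⊗ [0, 1] ⊗ [-3, -3, -9] and rank(T) ≤ 1.
Equivalently every frontal slice T[:,:,k] is c[k] times the rank-1 matrix [1, 1] ⊗ [0, 1]. So T has rank 1 (it is nonzero).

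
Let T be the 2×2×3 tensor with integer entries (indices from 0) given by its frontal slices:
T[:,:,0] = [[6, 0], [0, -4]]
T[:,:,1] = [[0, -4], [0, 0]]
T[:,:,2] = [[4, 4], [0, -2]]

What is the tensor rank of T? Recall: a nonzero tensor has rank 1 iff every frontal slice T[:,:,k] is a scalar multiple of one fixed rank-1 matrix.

3

Lower bound: the mode-3 unfolding of T (rows indexed by k, columns by (i,j) = (0,0), (0,1), (1,0), (1,1)) is [[6, 0, 0, -4], [0, -4, 0, 0], [4, 4, 0, -2]].
There the 3×3 minor on rows k ∈ {0, 1, 2}, columns (i,j) ∈ {(0,0), (0,1), (1,1)} is det [[6, 0, -4], [0, -4, 0], [4, 4, -2]] = -16 ≠ 0, so this unfolding has rank ≥ 3; CP rank is at least every unfolding rank, so rank(T) ≥ 3. (This is only a lower bound: in general the CP rank may exceed every unfolding rank, so we still need to exhibit 3 rank-1 terms summing to T.)
Upper bound: T is a sum of 3 rank-1 terms, T = [1, 0] ⊗ [1, 1] ⊗ [4, 4, 0] + [1, 0] ⊗ [1, 2] ⊗ [2, -4, 4] + [2, 1] ⊗ [0, 1] ⊗ [-4, 0, -2] (one valid choice — decompositions are not unique — normalised so each a, b is primitive with positive first nonzero entry; check it by expanding all entries), so rank(T) ≤ 3.
These bounds meet, so rank(T) = 3.
Check entry T[1,0,0] = 0: (0)·(1)·(4) + (0)·(1)·(2) + (1)·(0)·(-4) = 0.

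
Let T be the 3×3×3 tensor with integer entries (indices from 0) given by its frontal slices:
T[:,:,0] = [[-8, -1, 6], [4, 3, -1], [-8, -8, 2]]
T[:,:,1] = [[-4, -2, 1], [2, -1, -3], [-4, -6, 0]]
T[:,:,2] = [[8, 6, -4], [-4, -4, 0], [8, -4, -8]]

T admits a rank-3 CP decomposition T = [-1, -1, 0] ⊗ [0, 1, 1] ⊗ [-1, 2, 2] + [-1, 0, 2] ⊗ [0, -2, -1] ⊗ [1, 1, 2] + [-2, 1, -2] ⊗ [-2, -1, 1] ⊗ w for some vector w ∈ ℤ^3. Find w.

Subtract the known terms from T to get the rank-1 residual R = [-2, 1, -2] ⊗ [-2, -1, 1] ⊗ w, so R[i,j,k] = a[i]·b[j]·w[k]. Pick indices with nonzero a[0]·b[0] = (-2)·(-2) = 4. Only the fibre through (0,0,·) is needed: R[0,0,:] = T[0,0,:] − Σₗ aₗ[0]bₗ[0]cₗ = [-8, -4, 8] − (-1)·(0)·[-1, 2, 2] − (-1)·(0)·[1, 1, 2] = [-8, -4, 8]. Then w[k] = R[0,0,k] / 4 for each k, giving w = [-8, -4, 8] / 4 = [-2, -1, 2].

w = [-2, -1, 2]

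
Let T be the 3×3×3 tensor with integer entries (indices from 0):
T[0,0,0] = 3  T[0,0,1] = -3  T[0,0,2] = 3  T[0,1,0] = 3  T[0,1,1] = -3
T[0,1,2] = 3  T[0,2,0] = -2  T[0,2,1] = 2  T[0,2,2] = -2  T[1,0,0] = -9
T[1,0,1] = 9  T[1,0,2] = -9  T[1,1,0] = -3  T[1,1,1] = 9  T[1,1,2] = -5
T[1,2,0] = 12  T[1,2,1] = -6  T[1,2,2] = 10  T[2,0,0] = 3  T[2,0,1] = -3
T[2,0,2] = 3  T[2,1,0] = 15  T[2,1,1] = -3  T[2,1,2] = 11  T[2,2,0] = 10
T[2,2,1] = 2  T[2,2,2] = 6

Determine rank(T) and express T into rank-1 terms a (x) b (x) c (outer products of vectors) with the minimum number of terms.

rank(T) = 2

Lower bound: in the mode-3 unfolding of T (rows indexed by k, columns by (i,j)) the 2×2 minor on rows k ∈ {0, 1}, columns (i,j) ∈ {(0,0), (1,1)} is det [[3, -3], [-3, 9]] = 18 ≠ 0, so that unfolding has rank ≥ 2 and hence rank(T) ≥ 2 (CP rank is at least every unfolding rank, though it can be larger).
Upper bound: with S_k = T[:,:,k], the two rank-1 terms a₁b₁ᵀ, a₂b₂ᵀ are the rank-1 members of the pencil x·S₀ + y·S₁.
The 2×2 minor of x·S₀ + y·S₁ on rows {0,1}, columns {0,1} is 18·x² − 18·xy = 18·(x − y)(x), vanishing at (x:y) = (1:1) and (0:1).
M₁ = S₀ + S₁ = [[0, 0, 0], [0, 6, 6], [0, 12, 12]] = 6·[0, 1, 2][0, 1, 1]ᵀ and M₂ = S₁ = [[-3, -3, 2], [9, 9, -6], [-3, -3, 2]] = −[1, -3, 1][3, 3, -2]ᵀ, so take a₁ = [0, 1, 2], b₁ = [0, 1, 1], a₂ = [1, -3, 1], b₂ = [3, 3, -2].
Each slice is an integer combination of E₁ = a₁b₁ᵀ and E₂ = a₂b₂ᵀ: S₀ = 6·E₁ + E₂, S₁ = −E₂, S₂ = 4·E₁ + E₂; reading off coefficients, c₁ = [6, 0, 4] and c₂ = [1, -1, 1].
Hence T = [0, 1, 2] (x) [0, 1, 1] (x) [6, 0, 4] + [1, -3, 1] (x) [3, 3, -2] (x) [1, -1, 1], so rank(T) ≤ 2.
These bounds meet, so rank(T) = 2.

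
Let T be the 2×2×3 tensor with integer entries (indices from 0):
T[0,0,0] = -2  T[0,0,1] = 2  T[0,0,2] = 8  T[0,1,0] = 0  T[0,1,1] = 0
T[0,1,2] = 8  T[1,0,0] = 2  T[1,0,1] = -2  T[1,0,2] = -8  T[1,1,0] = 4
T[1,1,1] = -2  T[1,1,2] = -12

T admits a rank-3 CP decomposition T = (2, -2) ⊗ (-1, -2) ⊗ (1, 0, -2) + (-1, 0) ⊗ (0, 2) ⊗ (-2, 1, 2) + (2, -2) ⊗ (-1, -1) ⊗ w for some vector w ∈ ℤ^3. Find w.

Subtract the known terms from T to get the rank-1 residual R = (2, -2) ⊗ (-1, -1) ⊗ w, so R[i,j,k] = a[i]·b[j]·w[k]. Pick indices with nonzero a[0]·b[0] = (2)·(-1) = -2. Only the fibre through (0,0,·) is needed: R[0,0,:] = T[0,0,:] − Σₗ aₗ[0]bₗ[0]cₗ = [-2, 2, 8] − (2)·(-1)·(1, 0, -2) − (-1)·(0)·(-2, 1, 2) = [0, 2, 4]. Then w[k] = R[0,0,k] / -2 for each k, giving w = [0, 2, 4] / -2 = (0, -1, -2).

w = (0, -1, -2)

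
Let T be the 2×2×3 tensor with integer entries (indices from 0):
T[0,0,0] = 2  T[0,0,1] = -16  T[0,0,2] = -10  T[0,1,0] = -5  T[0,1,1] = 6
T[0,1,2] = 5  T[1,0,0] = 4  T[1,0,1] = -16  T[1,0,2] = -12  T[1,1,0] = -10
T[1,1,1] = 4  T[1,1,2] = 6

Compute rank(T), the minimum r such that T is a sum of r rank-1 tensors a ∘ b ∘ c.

Lower bound: the mode-3 unfolding of T (rows indexed by k, columns by (i,j) = (0,0), (0,1), (1,0), (1,1)) is [[2, -5, 4, -10], [-16, 6, -16, 4], [-10, 5, -12, 6]].
There the 3×3 minor on rows k ∈ {0, 1, 2}, columns (i,j) ∈ {(0,0), (0,1), (1,0)} is det [[2, -5, 4], [-16, 6, -16], [-10, 5, -12]] = 96 ≠ 0, so this unfolding has rank ≥ 3; CP rank is at least every unfolding rank, so rank(T) ≥ 3. (Flattening ranks never certify an upper bound on CP rank; for that we must actually write T with 3 rank-1 terms.)
Upper bound: T is a sum of 3 rank-1 terms, T = (1, 0) ∘ (2, -1) ∘ (0, -4, -2) + (1, 2) ∘ (1, -1) ∘ (4, -4, -4) + (1, 2) ∘ (2, 1) ∘ (-1, -2, -1) (written with every a and b primitive with positive leading entry and the scale carried by c; CP decompositions are not unique, and this one is verified by expanding entrywise), so rank(T) ≤ 3.
These bounds meet, so rank(T) = 3.
Check entry T[1,0,1] = -16: (0)·(2)·(-4) + (2)·(1)·(-4) + (2)·(2)·(-2) = -16.

3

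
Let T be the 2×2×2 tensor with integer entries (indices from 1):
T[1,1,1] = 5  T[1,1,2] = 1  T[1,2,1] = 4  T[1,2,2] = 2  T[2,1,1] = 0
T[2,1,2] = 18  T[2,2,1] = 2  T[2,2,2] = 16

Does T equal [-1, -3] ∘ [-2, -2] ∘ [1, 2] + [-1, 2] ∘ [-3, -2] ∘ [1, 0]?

No

Reconstruct entry (1,1,2) from the claimed factors: Σₗ aₗ[1]bₗ[1]cₗ[2] = (-1)·(-2)·(2) + (-1)·(-3)·(0) = 4, but T[1,1,2] = 1. The claim is false.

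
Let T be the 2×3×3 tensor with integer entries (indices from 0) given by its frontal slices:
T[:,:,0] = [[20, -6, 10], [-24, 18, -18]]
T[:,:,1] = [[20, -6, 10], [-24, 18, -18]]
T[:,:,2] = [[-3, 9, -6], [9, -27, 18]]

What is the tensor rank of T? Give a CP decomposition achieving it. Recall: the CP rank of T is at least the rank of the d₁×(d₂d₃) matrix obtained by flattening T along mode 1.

Lower bound: the mode-2 unfolding of T (rows indexed by j, columns by (i,k) = (0,0), (0,1), (0,2), (1,0), (1,1), (1,2)) is [[20, 20, -3, -24, -24, 9], [-6, -6, 9, 18, 18, -27], [10, 10, -6, -18, -18, 18]].
There the 2×2 minor on rows j ∈ {0, 1}, columns (i,k) ∈ {(0,0), (0,2)} is det [[20, -3], [-6, 9]] = 162 ≠ 0, so this unfolding has rank ≥ 2; CP rank is at least every unfolding rank, so rank(T) ≥ 2. (Unfolding ranks only ever bound the CP rank from below — rank(T) can be strictly larger than all of them — so the matching upper bound has to come from an explicit 2-term decomposition.)
Upper bound — finding two terms. Write S_k = T[:,:,k] for the frontal slices: S₀ = [[20, -6, 10], [-24, 18, -18]], S₁ = [[20, -6, 10], [-24, 18, -18]], S₂ = [[-3, 9, -6], [9, -27, 18]].
If T = a₁ ⊗ b₁ ⊗ c₁ + a₂ ⊗ b₂ ⊗ c₂ then each S_k = c₁[k]·a₁b₁ᵀ + c₂[k]·a₂b₂ᵀ. S₀ and S₂ are linearly independent, so a₁b₁ᵀ and a₂b₂ᵀ must span the same plane of matrices: they are the rank-1 matrices of the form x·S₀ + y·S₂.
The 2×2 minor of x·S₀ + y·S₂ on rows {0,1}, columns {0,1} is 216·x² − 324·xy = 108·(2·x − 3·y)(x), vanishing at (x:y) = (3:2) and (0:1).
M₁ = 3·S₀ + 2·S₂ = [[54, 0, 18], [-54, 0, -18]] = 18·(1, -1)(3, 0, 1)ᵀ and M₂ = S₂ = [[-3, 9, -6], [9, -27, 18]] = (-3)·(1, -3)(1, -3, 2)ᵀ, so take a₁ = (1, -1), b₁ = (3, 0, 1), a₂ = (1, -3), b₂ = (1, -3, 2).
Each slice is an integer combination of E₁ = a₁b₁ᵀ and E₂ = a₂b₂ᵀ: S₀ = 6·E₁ + 2·E₂, S₁ = 6·E₁ + 2·E₂, S₂ = −3·E₂; reading off coefficients, c₁ = (6, 6, 0) and c₂ = (2, 2, -3).
Hence T = (1, -1) ⊗ (3, 0, 1) ⊗ (6, 6, 0) + (1, -3) ⊗ (1, -3, 2) ⊗ (2, 2, -3), so rank(T) ≤ 2.
These bounds meet, so rank(T) = 2.
Check entry T[1,0,1] = -24: (-1)·(3)·(6) + (-3)·(1)·(2) = -24.

rank(T) = 2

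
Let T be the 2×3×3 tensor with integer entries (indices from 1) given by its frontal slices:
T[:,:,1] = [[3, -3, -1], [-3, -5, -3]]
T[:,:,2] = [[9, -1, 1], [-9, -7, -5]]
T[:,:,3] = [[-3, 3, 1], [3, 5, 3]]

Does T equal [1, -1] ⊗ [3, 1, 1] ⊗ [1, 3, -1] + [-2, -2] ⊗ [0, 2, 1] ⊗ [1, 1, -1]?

Yes

Reconstruct entrywise from the claimed factors. For example, T[1,1,2] = 9 and Σₗ aₗ[1]bₗ[1]cₗ[2] = (1)·(3)·(3) + (-2)·(0)·(1) = 9; checking all 18 entries, every one matches. The claim holds.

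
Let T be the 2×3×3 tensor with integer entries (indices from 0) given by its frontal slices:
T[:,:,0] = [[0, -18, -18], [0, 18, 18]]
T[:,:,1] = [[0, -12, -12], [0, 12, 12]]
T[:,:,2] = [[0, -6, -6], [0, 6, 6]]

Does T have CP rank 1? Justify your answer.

Yes

If T = a ∘ b ∘ c then every fibre of T is a multiple of the corresponding factor, so read the factors off the fibres through the nonzero entry T[0,1,0] = -18.
The mode-1 fibre T[:,1,0] = [-18, 18] gives a = [1, -1] (primitive direction); the mode-2 fibre T[0,:,0] = [0, -18, -18] gives b = [0, 1, 1]; then c[k] = T[0,1,k] / (a[0]·b[1]) = [-18, -12, -6] / 1 = [-18, -12, -6].
Expanding [1, -1] ∘ [0, 1, 1] ∘ [-18, -12, -6] reproduces all 18 entries of T, so T = [1, -1] ∘ [0, 1, 1] ∘ [-18, -12, -6] and rank(T) ≤ 1.
Equivalently every frontal slice T[:,:,k] is c[k] times the rank-1 matrix [1, -1] ∘ [0, 1, 1]. So T has rank 1 (it is nonzero).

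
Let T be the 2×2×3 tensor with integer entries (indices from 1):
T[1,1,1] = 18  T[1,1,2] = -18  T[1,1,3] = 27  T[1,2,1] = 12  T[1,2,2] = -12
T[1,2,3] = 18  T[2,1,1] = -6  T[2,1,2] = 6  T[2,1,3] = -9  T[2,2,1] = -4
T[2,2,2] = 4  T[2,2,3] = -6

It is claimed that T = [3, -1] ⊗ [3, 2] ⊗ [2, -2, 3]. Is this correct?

Yes

Reconstruct entrywise from the claimed factors. For example, T[2,1,2] = 6 and Σₗ aₗ[2]bₗ[1]cₗ[2] = (-1)·(3)·(-2) = 6; checking all 12 entries, every one matches. The claim holds.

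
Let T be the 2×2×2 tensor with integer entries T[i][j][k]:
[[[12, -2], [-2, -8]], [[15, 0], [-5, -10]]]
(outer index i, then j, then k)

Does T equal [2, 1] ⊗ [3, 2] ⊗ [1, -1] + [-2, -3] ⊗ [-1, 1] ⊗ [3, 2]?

Reconstruct entry (1,0,0) from the claimed factors: Σₗ aₗ[1]bₗ[0]cₗ[0] = (1)·(3)·(1) + (-3)·(-1)·(3) = 12, but T[1,0,0] = 15. The claim is false.

No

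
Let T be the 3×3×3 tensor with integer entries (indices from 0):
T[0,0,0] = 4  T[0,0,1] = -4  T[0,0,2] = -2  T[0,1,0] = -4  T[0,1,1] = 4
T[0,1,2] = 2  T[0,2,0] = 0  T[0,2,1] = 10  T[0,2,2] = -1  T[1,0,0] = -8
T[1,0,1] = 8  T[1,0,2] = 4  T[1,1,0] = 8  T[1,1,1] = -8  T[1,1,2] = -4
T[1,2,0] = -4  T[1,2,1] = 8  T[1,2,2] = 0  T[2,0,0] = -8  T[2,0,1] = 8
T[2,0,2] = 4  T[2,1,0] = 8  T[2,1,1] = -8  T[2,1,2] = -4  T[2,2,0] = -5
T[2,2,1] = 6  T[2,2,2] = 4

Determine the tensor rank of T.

Lower bound: the mode-3 unfolding of T (rows indexed by k, columns by (i,j) = (0,0), (0,1), (0,2), (1,0), (1,1), (1,2), (2,0), (2,1), (2,2)) is [[4, -4, 0, -8, 8, -4, -8, 8, -5], [-4, 4, 10, 8, -8, 8, 8, -8, 6], [-2, 2, -1, 4, -4, 0, 4, -4, 4]].
There the 3×3 minor on rows k ∈ {0, 1, 2}, columns (i,j) ∈ {(0,0), (0,2), (1,2)} is det [[4, 0, -4], [-4, 10, 8], [-2, -1, 0]] = -64 ≠ 0, so this unfolding has rank ≥ 3; CP rank is at least every unfolding rank, so rank(T) ≥ 3. (Unfolding ranks only ever bound the CP rank from below — rank(T) can be strictly larger than all of them — so the matching upper bound has to come from an explicit 3-term decomposition.)
Upper bound: T is a sum of 3 rank-1 terms, T = (1, -2, -2) ⊗ (2, -2, 1) ⊗ (2, -2, -1) + (2, 0, 1) ⊗ (0, 0, 1) ⊗ (-1, 2, 2) + (2, 1, 0) ⊗ (0, 0, 1) ⊗ (0, 4, -2) (one valid choice — decompositions are not unique — normalised so each a, b is primitive with positive first nonzero entry; check it by expanding all entries), so rank(T) ≤ 3.
These bounds meet, so rank(T) = 3.

3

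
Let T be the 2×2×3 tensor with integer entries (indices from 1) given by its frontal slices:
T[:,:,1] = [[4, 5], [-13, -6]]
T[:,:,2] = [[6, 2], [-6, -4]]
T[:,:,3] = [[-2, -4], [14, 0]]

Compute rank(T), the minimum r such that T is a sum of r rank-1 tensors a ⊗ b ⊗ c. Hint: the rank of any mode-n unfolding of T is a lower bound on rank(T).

Lower bound: in the mode-3 unfolding of T (rows indexed by k, columns by (i,j)) the 3×3 minor on rows k ∈ {1, 2, 3}, columns (i,j) ∈ {(1,1), (1,2), (2,1)} is det [[4, 5, -13], [6, 2, -6], [-2, -4, 14]] = -84 ≠ 0, so that unfolding has rank ≥ 3 and hence rank(T) ≥ 3 (CP rank is at least every unfolding rank, though it can be larger).
Upper bound: T is a sum of 3 rank-1 terms, T = [1, -2] ⊗ [1, 1] ⊗ [4, 2, -2] + [1, 2] ⊗ [2, -1] ⊗ [-1, 0, 2] + [2, -1] ⊗ [1, 0] ⊗ [1, 2, -2] (one valid choice — decompositions are not unique — normalised so each a, b is primitive with positive first nonzero entry; check it by expanding all entries), so rank(T) ≤ 3.
These bounds meet, so rank(T) = 3.

3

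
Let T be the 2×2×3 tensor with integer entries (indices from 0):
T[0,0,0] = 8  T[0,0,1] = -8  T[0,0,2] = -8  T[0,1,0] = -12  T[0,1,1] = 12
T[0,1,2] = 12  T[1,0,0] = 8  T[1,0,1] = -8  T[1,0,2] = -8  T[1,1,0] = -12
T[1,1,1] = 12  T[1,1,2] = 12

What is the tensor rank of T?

1

Lower bound: T ≠ 0 (e.g. T[0,0,0] = 8), so rank(T) ≥ 1.
Upper bound: if T = a ∘ b ∘ c then every fibre of T is a multiple of the corresponding factor, so read the factors off the fibres through the nonzero entry T[0,0,0] = 8.
The mode-1 fibre T[:,0,0] = [8, 8] gives a = (1, 1) (primitive direction); the mode-2 fibre T[0,:,0] = [8, -12] gives b = (2, -3); then c[k] = T[0,0,k] / (a[0]·b[0]) = [8, -8, -8] / 2 = (4, -4, -4).
Expanding (1, 1) ∘ (2, -3) ∘ (4, -4, -4) reproduces all 12 entries of T, so T = (1, 1) ∘ (2, -3) ∘ (4, -4, -4) and rank(T) ≤ 1.
These bounds meet, so rank(T) = 1.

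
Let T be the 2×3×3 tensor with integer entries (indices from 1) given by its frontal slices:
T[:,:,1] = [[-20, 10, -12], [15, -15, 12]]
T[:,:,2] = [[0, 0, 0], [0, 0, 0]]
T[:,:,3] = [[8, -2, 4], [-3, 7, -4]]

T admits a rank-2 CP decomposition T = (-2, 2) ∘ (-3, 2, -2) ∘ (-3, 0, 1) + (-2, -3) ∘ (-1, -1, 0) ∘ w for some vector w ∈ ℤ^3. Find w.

w = (-1, 0, 1)

Subtract the known terms from T to get the rank-1 residual R = (-2, -3) ∘ (-1, -1, 0) ∘ w, so R[i,j,k] = a[i]·b[j]·w[k]. Pick indices with nonzero a[1]·b[1] = (-2)·(-1) = 2. Only the fibre through (1,1,·) is needed: R[1,1,:] = T[1,1,:] − Σₗ aₗ[1]bₗ[1]cₗ = [-20, 0, 8] − (-2)·(-3)·(-3, 0, 1) = [-2, 0, 2]. Then w[k] = R[1,1,k] / 2 for each k, giving w = [-2, 0, 2] / 2 = (-1, 0, 1).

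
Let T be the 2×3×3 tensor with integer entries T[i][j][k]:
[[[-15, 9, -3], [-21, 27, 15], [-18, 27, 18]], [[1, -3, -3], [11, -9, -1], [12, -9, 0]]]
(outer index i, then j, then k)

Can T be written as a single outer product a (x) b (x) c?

No

The mode-2 unfolding of T (rows indexed by j, columns by (i,k) = (0,0), (0,1), (0,2), (1,0), (1,1), (1,2)) is [[-15, 9, -3, 1, -3, -3], [-21, 27, 15, 11, -9, -1], [-18, 27, 18, 12, -9, 0]].
There the 2×2 minor on rows j ∈ {0, 1}, columns (i,k) ∈ {(0,0), (0,1)} is det [[-15, 9], [-21, 27]] = -216 ≠ 0, so this unfolding has rank ≥ 2; CP rank is at least every unfolding rank, so rank(T) ≥ 2.
In particular rank(T) ≥ 2 > 1, so T is not rank-1.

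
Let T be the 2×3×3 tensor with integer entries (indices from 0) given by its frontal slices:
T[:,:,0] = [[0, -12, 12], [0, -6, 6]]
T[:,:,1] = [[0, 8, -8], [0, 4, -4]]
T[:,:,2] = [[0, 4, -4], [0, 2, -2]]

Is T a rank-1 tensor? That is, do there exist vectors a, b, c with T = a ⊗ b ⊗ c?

The mode-1 fibre T[:,1,0] = [-12, -6] gives a = [2, 1] (primitive direction); the mode-2 fibre T[0,:,0] = [0, -12, 12] gives b = [0, 1, -1]; then c[k] = T[0,1,k] / (a[0]·b[1]) = [-12, 8, 4] / 2 = [-6, 4, 2].
Expanding [2, 1] ⊗ [0, 1, -1] ⊗ [-6, 4, 2] reproduces all 18 entries of T, so T = [2, 1] ⊗ [0, 1, -1] ⊗ [-6, 4, 2] and rank(T) ≤ 1.
Equivalently every frontal slice T[:,:,k] is c[k] times the rank-1 matrix [2, 1] ⊗ [0, 1, -1]. So T has rank 1 (it is nonzero).

Yes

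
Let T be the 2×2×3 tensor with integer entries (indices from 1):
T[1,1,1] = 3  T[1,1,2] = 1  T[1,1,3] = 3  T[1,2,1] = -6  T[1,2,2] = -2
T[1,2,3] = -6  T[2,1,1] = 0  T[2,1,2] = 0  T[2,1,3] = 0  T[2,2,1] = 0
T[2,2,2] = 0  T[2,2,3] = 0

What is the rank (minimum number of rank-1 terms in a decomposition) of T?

Lower bound: T ≠ 0 (e.g. T[1,1,1] = 3), so rank(T) ≥ 1.
Upper bound: if T = a ⊗ b ⊗ c then every fibre of T is a multiple of the corresponding factor, so read the factors off the fibres through the nonzero entry T[1,1,1] = 3.
The mode-1 fibre T[:,1,1] = [3, 0] gives a = [1, 0] (primitive direction); the mode-2 fibre T[1,:,1] = [3, -6] gives b = [1, -2]; then c[k] = T[1,1,k] / (a[1]·b[1]) = [3, 1, 3] / 1 = [3, 1, 3].
Expanding [1, 0] ⊗ [1, -2] ⊗ [3, 1, 3] reproduces all 12 entries of T, so T = [1, 0] ⊗ [1, -2] ⊗ [3, 1, 3] and rank(T) ≤ 1.
These bounds meet, so rank(T) = 1.

1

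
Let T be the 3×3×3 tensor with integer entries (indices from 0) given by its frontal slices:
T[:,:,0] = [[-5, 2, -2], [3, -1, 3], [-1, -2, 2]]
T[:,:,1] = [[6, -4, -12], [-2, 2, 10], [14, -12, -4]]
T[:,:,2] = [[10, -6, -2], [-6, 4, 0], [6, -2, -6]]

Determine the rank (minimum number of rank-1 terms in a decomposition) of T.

Lower bound: in the mode-3 unfolding of T (rows indexed by k, columns by (i,j)) the 3×3 minor on rows k ∈ {0, 1, 2}, columns (i,j) ∈ {(0,0), (0,1), (0,2)} is det [[-5, 2, -2], [6, -4, -12], [10, -6, -2]] = 96 ≠ 0, so that unfolding has rank ≥ 3 and hence rank(T) ≥ 3 (CP rank is at least every unfolding rank, though it can be larger).
Upper bound: T is a sum of 3 rank-1 terms, T = [1, -1, -1] ∘ [1, -1, 1] ∘ [-2, -4, 2] + [1, -1, 1] ∘ [1, -2, -2] ∘ [1, 2, 0] + [2, -1, 2] ∘ [2, -1, -1] ∘ [-1, 2, 2] (written with every a and b primitive with positive leading entry and the scale carried by c; CP decompositions are not unique, and this one is verified by expanding entrywise), so rank(T) ≤ 3.
These bounds meet, so rank(T) = 3.

3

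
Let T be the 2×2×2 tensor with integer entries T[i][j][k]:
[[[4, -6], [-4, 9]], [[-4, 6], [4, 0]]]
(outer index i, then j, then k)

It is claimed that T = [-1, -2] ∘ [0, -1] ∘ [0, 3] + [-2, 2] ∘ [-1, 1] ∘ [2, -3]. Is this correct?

Reconstruct entrywise from the claimed factors. For example, T[1,0,0] = -4 and Σₗ aₗ[1]bₗ[0]cₗ[0] = (-2)·(0)·(0) + (2)·(-1)·(2) = -4; checking all 8 entries, every one matches. The claim holds.

Yes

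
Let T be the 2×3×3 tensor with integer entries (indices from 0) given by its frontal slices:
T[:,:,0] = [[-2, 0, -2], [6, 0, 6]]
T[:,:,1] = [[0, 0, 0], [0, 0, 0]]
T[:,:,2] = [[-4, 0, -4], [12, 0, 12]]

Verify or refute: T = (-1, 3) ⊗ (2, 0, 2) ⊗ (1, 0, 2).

Yes

Reconstruct entrywise from the claimed factors. For example, T[1,0,1] = 0 and Σₗ aₗ[1]bₗ[0]cₗ[1] = (3)·(2)·(0) = 0; checking all 18 entries, every one matches. The claim holds.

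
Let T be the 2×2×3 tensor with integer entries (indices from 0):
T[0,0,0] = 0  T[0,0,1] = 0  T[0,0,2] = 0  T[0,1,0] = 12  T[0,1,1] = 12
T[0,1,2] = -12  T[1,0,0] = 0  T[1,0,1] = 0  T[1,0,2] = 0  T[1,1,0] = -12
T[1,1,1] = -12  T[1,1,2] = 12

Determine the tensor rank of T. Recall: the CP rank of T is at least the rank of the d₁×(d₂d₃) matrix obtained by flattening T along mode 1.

1

Lower bound: T ≠ 0 (e.g. T[0,1,0] = 12), so rank(T) ≥ 1.
Upper bound: if T = a ⊗ b ⊗ c then every fibre of T is a multiple of the corresponding factor, so read the factors off the fibres through the nonzero entry T[0,1,0] = 12.
The mode-1 fibre T[:,1,0] = [12, -12] gives a = [1, -1] (primitive direction); the mode-2 fibre T[0,:,0] = [0, 12] gives b = [0, 1]; then c[k] = T[0,1,k] / (a[0]·b[1]) = [12, 12, -12] / 1 = [12, 12, -12].
Expanding [1, -1] ⊗ [0, 1] ⊗ [12, 12, -12] reproduces all 12 entries of T, so T = [1, -1] ⊗ [0, 1] ⊗ [12, 12, -12] and rank(T) ≤ 1.
These bounds meet, so rank(T) = 1.
Check entry T[1,0,1] = 0: (-1)·(0)·(12) = 0.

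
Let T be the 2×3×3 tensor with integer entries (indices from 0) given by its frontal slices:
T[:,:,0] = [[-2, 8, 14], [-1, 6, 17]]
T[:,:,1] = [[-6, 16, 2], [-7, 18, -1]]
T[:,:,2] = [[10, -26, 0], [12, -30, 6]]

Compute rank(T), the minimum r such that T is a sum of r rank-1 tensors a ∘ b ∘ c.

2

Lower bound: the mode-1 unfolding of T (rows indexed by i, columns by (j,k) = (0,0), (0,1), (0,2), (1,0), (1,1), (1,2), (2,0), (2,1), (2,2)) is [[-2, -6, 10, 8, 16, -26, 14, 2, 0], [-1, -7, 12, 6, 18, -30, 17, -1, 6]].
There the 2×2 minor on rows i ∈ {0, 1}, columns (j,k) ∈ {(0,0), (0,1)} is det [[-2, -6], [-1, -7]] = 8 ≠ 0, so this unfolding has rank ≥ 2; CP rank is at least every unfolding rank, so rank(T) ≥ 2. (Flattening ranks never certify an upper bound on CP rank; for that we must actually write T with 2 rank-1 terms.)
Upper bound — finding two terms. Write S_k = T[:,:,k] for the frontal slices: S₀ = [[-2, 8, 14], [-1, 6, 17]], S₁ = [[-6, 16, 2], [-7, 18, -1]], S₂ = [[10, -26, 0], [12, -30, 6]].
If T = a₁ ∘ b₁ ∘ c₁ + a₂ ∘ b₂ ∘ c₂ then each S_k = c₁[k]·a₁b₁ᵀ + c₂[k]·a₂b₂ᵀ. S₀ and S₁ are linearly independent, so a₁b₁ᵀ and a₂b₂ᵀ must span the same plane of matrices: they are the rank-1 matrices of the form x·S₀ + y·S₁.
The 2×2 minor of x·S₀ + y·S₁ on rows {0,1}, columns {0,1} is −4·x² + 4·y² = (-4)·(x − y)(x + y), vanishing at (x:y) = (1:1) and (1:-1).
M₁ = S₀ + S₁ = [[-8, 24, 16], [-8, 24, 16]] = (-8)·(1, 1)(1, -3, -2)ᵀ and M₂ = S₀ − S₁ = [[4, -8, 12], [6, -12, 18]] = 2·(2, 3)(1, -2, 3)ᵀ, so take a₁ = (1, 1), b₁ = (1, -3, -2), a₂ = (2, 3), b₂ = (1, -2, 3).
Each slice is an integer combination of E₁ = a₁b₁ᵀ and E₂ = a₂b₂ᵀ: S₀ = −4·E₁ + E₂, S₁ = −4·E₁ − E₂, S₂ = 6·E₁ + 2·E₂; reading off coefficients, c₁ = (-4, -4, 6) and c₂ = (1, -1, 2).
Hence T = (1, 1) ∘ (1, -3, -2) ∘ (-4, -4, 6) + (2, 3) ∘ (1, -2, 3) ∘ (1, -1, 2), so rank(T) ≤ 2.
These bounds meet, so rank(T) = 2.
Check entry T[1,1,0] = 6: (1)·(-3)·(-4) + (3)·(-2)·(1) = 6.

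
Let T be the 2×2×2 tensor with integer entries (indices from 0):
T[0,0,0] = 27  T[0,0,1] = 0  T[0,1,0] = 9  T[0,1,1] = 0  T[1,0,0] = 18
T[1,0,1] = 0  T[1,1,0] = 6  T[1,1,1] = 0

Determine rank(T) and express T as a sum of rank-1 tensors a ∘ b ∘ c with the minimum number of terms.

rank(T) = 1

Lower bound: T ≠ 0 (e.g. T[0,0,0] = 27), so rank(T) ≥ 1.
Upper bound: if T = a ∘ b ∘ c then every fibre of T is a multiple of the corresponding factor, so read the factors off the fibres through the nonzero entry T[0,0,0] = 27.
The mode-1 fibre T[:,0,0] = [27, 18] gives a = (3, 2) (primitive direction); the mode-2 fibre T[0,:,0] = [27, 9] gives b = (3, 1); then c[k] = T[0,0,k] / (a[0]·b[0]) = [27, 0] / 9 = (3, 0).
Expanding (3, 2) ∘ (3, 1) ∘ (3, 0) reproduces all 8 entries of T, so T = (3, 2) ∘ (3, 1) ∘ (3, 0) and rank(T) ≤ 1.
These bounds meet, so rank(T) = 1.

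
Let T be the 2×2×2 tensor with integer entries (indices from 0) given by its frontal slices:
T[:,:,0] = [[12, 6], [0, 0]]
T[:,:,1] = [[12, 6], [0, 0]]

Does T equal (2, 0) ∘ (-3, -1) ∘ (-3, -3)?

No

Reconstruct entry (0,0,0) from the claimed factors: Σₗ aₗ[0]bₗ[0]cₗ[0] = (2)·(-3)·(-3) = 18, but T[0,0,0] = 12. The claim is false.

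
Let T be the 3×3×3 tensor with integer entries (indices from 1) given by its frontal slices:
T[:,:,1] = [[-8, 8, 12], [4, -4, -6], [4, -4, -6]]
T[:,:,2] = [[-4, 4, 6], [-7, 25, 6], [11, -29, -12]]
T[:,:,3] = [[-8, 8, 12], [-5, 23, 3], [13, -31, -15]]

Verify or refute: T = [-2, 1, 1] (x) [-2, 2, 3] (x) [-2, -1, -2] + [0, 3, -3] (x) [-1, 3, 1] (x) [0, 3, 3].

Reconstruct entrywise from the claimed factors. For example, T[1,2,1] = 8 and Σₗ aₗ[1]bₗ[2]cₗ[1] = (-2)·(2)·(-2) + (0)·(3)·(0) = 8; checking all 27 entries, every one matches. The claim holds.

Yes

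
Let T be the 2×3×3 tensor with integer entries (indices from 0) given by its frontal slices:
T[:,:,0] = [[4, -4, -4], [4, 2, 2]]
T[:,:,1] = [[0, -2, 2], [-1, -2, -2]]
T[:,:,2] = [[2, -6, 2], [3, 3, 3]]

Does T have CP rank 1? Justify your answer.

The mode-3 unfolding of T (rows indexed by k, columns by (i,j) = (0,0), (0,1), (0,2), (1,0), (1,1), (1,2)) is [[4, -4, -4, 4, 2, 2], [0, -2, 2, -1, -2, -2], [2, -6, 2, 3, 3, 3]].
There the 3×3 minor on rows k ∈ {0, 1, 2}, columns (i,j) ∈ {(0,0), (0,1), (1,0)} is det [[4, -4, 4], [0, -2, -1], [2, -6, 3]] = -24 ≠ 0, so this unfolding has rank ≥ 3; CP rank is at least every unfolding rank, so rank(T) ≥ 3.
In particular rank(T) ≥ 3 > 1, so T is not rank-1.

No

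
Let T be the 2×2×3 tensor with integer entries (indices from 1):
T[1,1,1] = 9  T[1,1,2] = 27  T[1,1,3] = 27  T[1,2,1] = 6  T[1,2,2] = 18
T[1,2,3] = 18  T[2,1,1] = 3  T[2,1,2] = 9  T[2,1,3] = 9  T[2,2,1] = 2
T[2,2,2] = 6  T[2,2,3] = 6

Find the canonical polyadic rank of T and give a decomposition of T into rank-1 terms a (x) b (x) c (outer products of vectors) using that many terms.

Lower bound: T ≠ 0 (e.g. T[1,1,1] = 9), so rank(T) ≥ 1.
Upper bound: the mode-1 fibre T[:,1,1] = [9, 3] gives a = [3, 1] (primitive direction); the mode-2 fibre T[1,:,1] = [9, 6] gives b = [3, 2]; then c[k] = T[1,1,k] / (a[1]·b[1]) = [9, 27, 27] / 9 = [1, 3, 3].
Expanding [3, 1] (x) [3, 2] (x) [1, 3, 3] reproduces all 12 entries of T, so T = [3, 1] (x) [3, 2] (x) [1, 3, 3] and rank(T) ≤ 1.
These bounds meet, so rank(T) = 1.

rank(T) = 1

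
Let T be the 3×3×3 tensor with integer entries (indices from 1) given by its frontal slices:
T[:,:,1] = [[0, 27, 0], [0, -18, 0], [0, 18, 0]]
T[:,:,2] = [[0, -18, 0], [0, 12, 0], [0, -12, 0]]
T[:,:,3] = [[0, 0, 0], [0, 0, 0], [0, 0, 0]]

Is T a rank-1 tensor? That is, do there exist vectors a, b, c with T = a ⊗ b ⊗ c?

The mode-1 fibre T[:,2,1] = [27, -18, 18] gives a = [3, -2, 2] (primitive direction); the mode-2 fibre T[1,:,1] = [0, 27, 0] gives b = [0, 1, 0]; then c[k] = T[1,2,k] / (a[1]·b[2]) = [27, -18, 0] / 3 = [9, -6, 0].
Expanding [3, -2, 2] ⊗ [0, 1, 0] ⊗ [9, -6, 0] reproduces all 27 entries of T, so T = [3, -2, 2] ⊗ [0, 1, 0] ⊗ [9, -6, 0] and rank(T) ≤ 1.
Equivalently every frontal slice T[:,:,k] is c[k] times the rank-1 matrix [3, -2, 2] ⊗ [0, 1, 0]. So T has rank 1 (it is nonzero).

Yes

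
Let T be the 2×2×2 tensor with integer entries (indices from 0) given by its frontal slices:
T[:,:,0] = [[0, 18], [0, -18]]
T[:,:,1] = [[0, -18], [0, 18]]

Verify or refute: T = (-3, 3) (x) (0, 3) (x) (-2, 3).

Reconstruct entry (0,1,1) from the claimed factors: Σₗ aₗ[0]bₗ[1]cₗ[1] = (-3)·(3)·(3) = -27, but T[0,1,1] = -18. The claim is false.

No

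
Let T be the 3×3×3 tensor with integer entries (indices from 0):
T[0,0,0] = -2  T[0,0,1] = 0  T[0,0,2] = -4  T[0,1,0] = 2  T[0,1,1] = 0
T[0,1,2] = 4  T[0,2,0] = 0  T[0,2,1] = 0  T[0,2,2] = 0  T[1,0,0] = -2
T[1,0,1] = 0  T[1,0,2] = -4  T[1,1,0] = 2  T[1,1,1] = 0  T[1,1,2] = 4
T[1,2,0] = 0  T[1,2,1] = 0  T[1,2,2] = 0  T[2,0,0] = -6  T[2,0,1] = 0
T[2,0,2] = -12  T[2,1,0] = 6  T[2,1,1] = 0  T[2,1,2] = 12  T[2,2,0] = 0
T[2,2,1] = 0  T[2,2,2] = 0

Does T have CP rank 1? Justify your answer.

If T = a ⊗ b ⊗ c then every fibre of T is a multiple of the corresponding factor, so read the factors off the fibres through the nonzero entry T[0,0,0] = -2.
The mode-1 fibre T[:,0,0] = [-2, -2, -6] gives a = [1, 1, 3] (primitive direction); the mode-2 fibre T[0,:,0] = [-2, 2, 0] gives b = [1, -1, 0]; then c[k] = T[0,0,k] / (a[0]·b[0]) = [-2, 0, -4] / 1 = [-2, 0, -4].
Expanding [1, 1, 3] ⊗ [1, -1, 0] ⊗ [-2, 0, -4] reproduces all 27 entries of T, so T = [1, 1, 3] ⊗ [1, -1, 0] ⊗ [-2, 0, -4] and rank(T) ≤ 1.
Equivalently every frontal slice T[:,:,k] is c[k] times the rank-1 matrix [1, 1, 3] ⊗ [1, -1, 0]. So T has rank 1 (it is nonzero).

Yes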